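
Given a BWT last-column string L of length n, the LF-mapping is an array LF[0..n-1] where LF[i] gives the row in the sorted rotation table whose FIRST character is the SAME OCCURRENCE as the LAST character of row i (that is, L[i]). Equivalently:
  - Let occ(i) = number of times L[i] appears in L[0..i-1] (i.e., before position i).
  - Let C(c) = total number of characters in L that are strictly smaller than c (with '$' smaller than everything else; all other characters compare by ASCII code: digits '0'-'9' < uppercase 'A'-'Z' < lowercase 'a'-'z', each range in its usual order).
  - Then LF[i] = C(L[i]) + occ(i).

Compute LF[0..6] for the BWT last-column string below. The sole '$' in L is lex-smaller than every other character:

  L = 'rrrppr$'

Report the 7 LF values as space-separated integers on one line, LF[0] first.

Char counts: '$':1, 'p':2, 'r':4
C (first-col start): C('$')=0, C('p')=1, C('r')=3
L[0]='r': occ=0, LF[0]=C('r')+0=3+0=3
L[1]='r': occ=1, LF[1]=C('r')+1=3+1=4
L[2]='r': occ=2, LF[2]=C('r')+2=3+2=5
L[3]='p': occ=0, LF[3]=C('p')+0=1+0=1
L[4]='p': occ=1, LF[4]=C('p')+1=1+1=2
L[5]='r': occ=3, LF[5]=C('r')+3=3+3=6
L[6]='$': occ=0, LF[6]=C('$')+0=0+0=0

Answer: 3 4 5 1 2 6 0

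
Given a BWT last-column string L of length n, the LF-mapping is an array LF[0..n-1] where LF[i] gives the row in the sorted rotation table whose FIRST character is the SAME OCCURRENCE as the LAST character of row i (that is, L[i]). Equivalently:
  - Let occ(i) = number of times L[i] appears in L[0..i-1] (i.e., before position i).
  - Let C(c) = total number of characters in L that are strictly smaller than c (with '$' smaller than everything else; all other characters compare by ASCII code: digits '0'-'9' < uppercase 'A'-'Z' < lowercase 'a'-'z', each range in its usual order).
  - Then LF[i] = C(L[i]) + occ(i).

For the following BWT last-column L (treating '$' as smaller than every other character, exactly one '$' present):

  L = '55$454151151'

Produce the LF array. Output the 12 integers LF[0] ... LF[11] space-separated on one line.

Char counts: '$':1, '1':4, '4':2, '5':5
C (first-col start): C('$')=0, C('1')=1, C('4')=5, C('5')=7
L[0]='5': occ=0, LF[0]=C('5')+0=7+0=7
L[1]='5': occ=1, LF[1]=C('5')+1=7+1=8
L[2]='$': occ=0, LF[2]=C('$')+0=0+0=0
L[3]='4': occ=0, LF[3]=C('4')+0=5+0=5
L[4]='5': occ=2, LF[4]=C('5')+2=7+2=9
L[5]='4': occ=1, LF[5]=C('4')+1=5+1=6
L[6]='1': occ=0, LF[6]=C('1')+0=1+0=1
L[7]='5': occ=3, LF[7]=C('5')+3=7+3=10
L[8]='1': occ=1, LF[8]=C('1')+1=1+1=2
L[9]='1': occ=2, LF[9]=C('1')+2=1+2=3
L[10]='5': occ=4, LF[10]=C('5')+4=7+4=11
L[11]='1': occ=3, LF[11]=C('1')+3=1+3=4

Answer: 7 8 0 5 9 6 1 10 2 3 11 4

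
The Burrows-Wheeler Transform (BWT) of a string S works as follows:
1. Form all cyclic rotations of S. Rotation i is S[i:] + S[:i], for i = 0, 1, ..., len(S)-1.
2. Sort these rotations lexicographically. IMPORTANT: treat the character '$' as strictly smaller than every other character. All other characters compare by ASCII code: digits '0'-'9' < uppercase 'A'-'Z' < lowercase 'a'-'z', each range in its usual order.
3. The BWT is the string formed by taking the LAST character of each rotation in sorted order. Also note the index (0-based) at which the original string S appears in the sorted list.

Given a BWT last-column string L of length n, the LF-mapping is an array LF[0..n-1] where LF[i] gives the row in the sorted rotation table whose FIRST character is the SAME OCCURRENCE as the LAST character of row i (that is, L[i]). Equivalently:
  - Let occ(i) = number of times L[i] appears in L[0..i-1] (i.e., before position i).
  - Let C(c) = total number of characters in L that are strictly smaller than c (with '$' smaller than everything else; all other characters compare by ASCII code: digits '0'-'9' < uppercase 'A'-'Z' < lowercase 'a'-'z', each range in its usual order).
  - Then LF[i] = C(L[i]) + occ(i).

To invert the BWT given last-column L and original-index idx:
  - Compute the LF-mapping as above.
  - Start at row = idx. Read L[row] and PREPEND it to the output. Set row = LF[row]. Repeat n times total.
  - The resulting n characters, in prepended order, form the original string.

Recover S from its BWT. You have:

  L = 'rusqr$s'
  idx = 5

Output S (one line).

LF mapping: 2 6 4 1 3 0 5
Walk LF starting at row 5, prepending L[row]:
  step 1: row=5, L[5]='$', prepend. Next row=LF[5]=0
  step 2: row=0, L[0]='r', prepend. Next row=LF[0]=2
  step 3: row=2, L[2]='s', prepend. Next row=LF[2]=4
  step 4: row=4, L[4]='r', prepend. Next row=LF[4]=3
  step 5: row=3, L[3]='q', prepend. Next row=LF[3]=1
  step 6: row=1, L[1]='u', prepend. Next row=LF[1]=6
  step 7: row=6, L[6]='s', prepend. Next row=LF[6]=5
Reversed output: suqrsr$

Answer: suqrsr$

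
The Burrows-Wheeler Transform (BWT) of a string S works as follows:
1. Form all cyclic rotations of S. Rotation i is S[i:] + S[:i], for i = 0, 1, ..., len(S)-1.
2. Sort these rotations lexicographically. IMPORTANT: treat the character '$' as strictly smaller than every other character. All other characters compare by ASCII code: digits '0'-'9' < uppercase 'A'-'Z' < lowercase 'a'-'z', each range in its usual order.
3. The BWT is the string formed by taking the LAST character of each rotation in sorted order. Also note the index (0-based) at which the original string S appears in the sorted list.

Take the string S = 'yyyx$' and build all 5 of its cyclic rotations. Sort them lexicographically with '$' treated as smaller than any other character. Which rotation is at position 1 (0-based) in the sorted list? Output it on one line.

Answer: x$yyy

Derivation:
All 5 rotations (rotation i = S[i:]+S[:i]):
  rot[0] = yyyx$
  rot[1] = yyx$y
  rot[2] = yx$yy
  rot[3] = x$yyy
  rot[4] = $yyyx
Sorted (with $ < everything):
  sorted[0] = $yyyx
  sorted[1] = x$yyy
  sorted[2] = yx$yy
  sorted[3] = yyx$y
  sorted[4] = yyyx$
sorted[1] = x$yyy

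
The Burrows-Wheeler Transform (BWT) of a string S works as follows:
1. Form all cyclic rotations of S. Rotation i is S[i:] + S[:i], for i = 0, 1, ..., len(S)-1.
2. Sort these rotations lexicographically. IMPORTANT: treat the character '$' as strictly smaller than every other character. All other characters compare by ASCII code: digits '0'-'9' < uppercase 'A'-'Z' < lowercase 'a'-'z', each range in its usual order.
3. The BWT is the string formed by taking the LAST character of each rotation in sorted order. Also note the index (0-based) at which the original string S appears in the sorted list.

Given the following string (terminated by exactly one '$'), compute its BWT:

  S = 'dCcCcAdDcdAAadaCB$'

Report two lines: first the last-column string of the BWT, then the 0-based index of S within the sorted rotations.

All 18 rotations (rotation i = S[i:]+S[:i]):
  rot[0] = dCcCcAdDcdAAadaCB$
  rot[1] = CcCcAdDcdAAadaCB$d
  rot[2] = cCcAdDcdAAadaCB$dC
  rot[3] = CcAdDcdAAadaCB$dCc
  rot[4] = cAdDcdAAadaCB$dCcC
  rot[5] = AdDcdAAadaCB$dCcCc
  rot[6] = dDcdAAadaCB$dCcCcA
  rot[7] = DcdAAadaCB$dCcCcAd
  rot[8] = cdAAadaCB$dCcCcAdD
  rot[9] = dAAadaCB$dCcCcAdDc
  rot[10] = AAadaCB$dCcCcAdDcd
  rot[11] = AadaCB$dCcCcAdDcdA
  rot[12] = adaCB$dCcCcAdDcdAA
  rot[13] = daCB$dCcCcAdDcdAAa
  rot[14] = aCB$dCcCcAdDcdAAad
  rot[15] = CB$dCcCcAdDcdAAada
  rot[16] = B$dCcCcAdDcdAAadaC
  rot[17] = $dCcCcAdDcdAAadaCB
Sorted (with $ < everything):
  sorted[0] = $dCcCcAdDcdAAadaCB  (last char: 'B')
  sorted[1] = AAadaCB$dCcCcAdDcd  (last char: 'd')
  sorted[2] = AadaCB$dCcCcAdDcdA  (last char: 'A')
  sorted[3] = AdDcdAAadaCB$dCcCc  (last char: 'c')
  sorted[4] = B$dCcCcAdDcdAAadaC  (last char: 'C')
  sorted[5] = CB$dCcCcAdDcdAAada  (last char: 'a')
  sorted[6] = CcAdDcdAAadaCB$dCc  (last char: 'c')
  sorted[7] = CcCcAdDcdAAadaCB$d  (last char: 'd')
  sorted[8] = DcdAAadaCB$dCcCcAd  (last char: 'd')
  sorted[9] = aCB$dCcCcAdDcdAAad  (last char: 'd')
  sorted[10] = adaCB$dCcCcAdDcdAA  (last char: 'A')
  sorted[11] = cAdDcdAAadaCB$dCcC  (last char: 'C')
  sorted[12] = cCcAdDcdAAadaCB$dC  (last char: 'C')
  sorted[13] = cdAAadaCB$dCcCcAdD  (last char: 'D')
  sorted[14] = dAAadaCB$dCcCcAdDc  (last char: 'c')
  sorted[15] = dCcCcAdDcdAAadaCB$  (last char: '$')
  sorted[16] = dDcdAAadaCB$dCcCcA  (last char: 'A')
  sorted[17] = daCB$dCcCcAdDcdAAa  (last char: 'a')
Last column: BdAcCacdddACCDc$Aa
Original string S is at sorted index 15

Answer: BdAcCacdddACCDc$Aa
15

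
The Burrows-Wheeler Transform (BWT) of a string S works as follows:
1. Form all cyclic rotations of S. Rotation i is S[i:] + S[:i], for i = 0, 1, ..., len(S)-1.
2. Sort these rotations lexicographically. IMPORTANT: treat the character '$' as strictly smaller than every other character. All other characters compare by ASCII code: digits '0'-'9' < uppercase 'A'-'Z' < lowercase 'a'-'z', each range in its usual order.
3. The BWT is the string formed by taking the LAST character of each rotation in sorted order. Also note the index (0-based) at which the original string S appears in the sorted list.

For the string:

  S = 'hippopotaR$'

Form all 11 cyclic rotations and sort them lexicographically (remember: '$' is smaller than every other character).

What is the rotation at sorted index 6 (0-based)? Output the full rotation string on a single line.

Answer: otaR$hippop

Derivation:
All 11 rotations (rotation i = S[i:]+S[:i]):
  rot[0] = hippopotaR$
  rot[1] = ippopotaR$h
  rot[2] = ppopotaR$hi
  rot[3] = popotaR$hip
  rot[4] = opotaR$hipp
  rot[5] = potaR$hippo
  rot[6] = otaR$hippop
  rot[7] = taR$hippopo
  rot[8] = aR$hippopot
  rot[9] = R$hippopota
  rot[10] = $hippopotaR
Sorted (with $ < everything):
  sorted[0] = $hippopotaR
  sorted[1] = R$hippopota
  sorted[2] = aR$hippopot
  sorted[3] = hippopotaR$
  sorted[4] = ippopotaR$h
  sorted[5] = opotaR$hipp
  sorted[6] = otaR$hippop
  sorted[7] = popotaR$hip
  sorted[8] = potaR$hippo
  sorted[9] = ppopotaR$hi
  sorted[10] = taR$hippopo
sorted[6] = otaR$hippop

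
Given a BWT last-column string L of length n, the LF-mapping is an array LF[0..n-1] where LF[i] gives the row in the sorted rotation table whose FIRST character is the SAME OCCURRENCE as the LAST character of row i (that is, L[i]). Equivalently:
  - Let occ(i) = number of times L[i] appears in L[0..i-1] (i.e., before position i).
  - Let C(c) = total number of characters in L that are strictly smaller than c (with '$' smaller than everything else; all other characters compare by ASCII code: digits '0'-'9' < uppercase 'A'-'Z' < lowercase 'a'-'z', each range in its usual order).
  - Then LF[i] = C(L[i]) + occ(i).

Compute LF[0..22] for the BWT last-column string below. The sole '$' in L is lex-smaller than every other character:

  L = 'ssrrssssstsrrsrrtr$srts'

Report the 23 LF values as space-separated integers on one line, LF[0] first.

Char counts: '$':1, 'r':8, 's':11, 't':3
C (first-col start): C('$')=0, C('r')=1, C('s')=9, C('t')=20
L[0]='s': occ=0, LF[0]=C('s')+0=9+0=9
L[1]='s': occ=1, LF[1]=C('s')+1=9+1=10
L[2]='r': occ=0, LF[2]=C('r')+0=1+0=1
L[3]='r': occ=1, LF[3]=C('r')+1=1+1=2
L[4]='s': occ=2, LF[4]=C('s')+2=9+2=11
L[5]='s': occ=3, LF[5]=C('s')+3=9+3=12
L[6]='s': occ=4, LF[6]=C('s')+4=9+4=13
L[7]='s': occ=5, LF[7]=C('s')+5=9+5=14
L[8]='s': occ=6, LF[8]=C('s')+6=9+6=15
L[9]='t': occ=0, LF[9]=C('t')+0=20+0=20
L[10]='s': occ=7, LF[10]=C('s')+7=9+7=16
L[11]='r': occ=2, LF[11]=C('r')+2=1+2=3
L[12]='r': occ=3, LF[12]=C('r')+3=1+3=4
L[13]='s': occ=8, LF[13]=C('s')+8=9+8=17
L[14]='r': occ=4, LF[14]=C('r')+4=1+4=5
L[15]='r': occ=5, LF[15]=C('r')+5=1+5=6
L[16]='t': occ=1, LF[16]=C('t')+1=20+1=21
L[17]='r': occ=6, LF[17]=C('r')+6=1+6=7
L[18]='$': occ=0, LF[18]=C('$')+0=0+0=0
L[19]='s': occ=9, LF[19]=C('s')+9=9+9=18
L[20]='r': occ=7, LF[20]=C('r')+7=1+7=8
L[21]='t': occ=2, LF[21]=C('t')+2=20+2=22
L[22]='s': occ=10, LF[22]=C('s')+10=9+10=19

Answer: 9 10 1 2 11 12 13 14 15 20 16 3 4 17 5 6 21 7 0 18 8 22 19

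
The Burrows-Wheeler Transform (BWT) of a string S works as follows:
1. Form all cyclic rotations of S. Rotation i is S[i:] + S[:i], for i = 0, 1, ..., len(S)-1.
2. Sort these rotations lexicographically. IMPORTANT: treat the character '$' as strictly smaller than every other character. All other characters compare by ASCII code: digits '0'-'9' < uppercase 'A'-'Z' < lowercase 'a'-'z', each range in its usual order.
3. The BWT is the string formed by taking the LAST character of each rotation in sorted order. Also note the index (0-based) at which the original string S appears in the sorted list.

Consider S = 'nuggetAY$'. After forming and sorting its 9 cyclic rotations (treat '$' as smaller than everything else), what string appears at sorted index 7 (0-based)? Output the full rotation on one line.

Answer: tAY$nugge

Derivation:
All 9 rotations (rotation i = S[i:]+S[:i]):
  rot[0] = nuggetAY$
  rot[1] = uggetAY$n
  rot[2] = ggetAY$nu
  rot[3] = getAY$nug
  rot[4] = etAY$nugg
  rot[5] = tAY$nugge
  rot[6] = AY$nugget
  rot[7] = Y$nuggetA
  rot[8] = $nuggetAY
Sorted (with $ < everything):
  sorted[0] = $nuggetAY
  sorted[1] = AY$nugget
  sorted[2] = Y$nuggetA
  sorted[3] = etAY$nugg
  sorted[4] = getAY$nug
  sorted[5] = ggetAY$nu
  sorted[6] = nuggetAY$
  sorted[7] = tAY$nugge
  sorted[8] = uggetAY$n
sorted[7] = tAY$nugge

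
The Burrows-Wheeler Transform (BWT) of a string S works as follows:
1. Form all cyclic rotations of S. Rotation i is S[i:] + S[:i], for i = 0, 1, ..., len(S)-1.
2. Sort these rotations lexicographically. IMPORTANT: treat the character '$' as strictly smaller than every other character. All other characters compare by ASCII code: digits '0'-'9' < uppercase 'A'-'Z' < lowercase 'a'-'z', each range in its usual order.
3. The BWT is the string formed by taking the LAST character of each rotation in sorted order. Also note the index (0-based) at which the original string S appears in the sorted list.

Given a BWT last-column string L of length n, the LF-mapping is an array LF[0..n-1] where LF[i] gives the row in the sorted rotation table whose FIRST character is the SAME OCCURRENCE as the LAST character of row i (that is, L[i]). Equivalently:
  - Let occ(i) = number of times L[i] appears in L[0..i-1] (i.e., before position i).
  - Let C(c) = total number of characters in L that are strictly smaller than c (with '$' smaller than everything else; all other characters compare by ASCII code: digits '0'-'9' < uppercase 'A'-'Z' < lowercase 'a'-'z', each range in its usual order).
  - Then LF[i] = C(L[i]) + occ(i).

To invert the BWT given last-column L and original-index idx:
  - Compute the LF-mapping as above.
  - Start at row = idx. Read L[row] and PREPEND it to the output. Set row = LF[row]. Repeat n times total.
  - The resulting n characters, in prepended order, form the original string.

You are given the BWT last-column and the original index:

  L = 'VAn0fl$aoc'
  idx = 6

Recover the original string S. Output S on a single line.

LF mapping: 3 2 8 1 6 7 0 4 9 5
Walk LF starting at row 6, prepending L[row]:
  step 1: row=6, L[6]='$', prepend. Next row=LF[6]=0
  step 2: row=0, L[0]='V', prepend. Next row=LF[0]=3
  step 3: row=3, L[3]='0', prepend. Next row=LF[3]=1
  step 4: row=1, L[1]='A', prepend. Next row=LF[1]=2
  step 5: row=2, L[2]='n', prepend. Next row=LF[2]=8
  step 6: row=8, L[8]='o', prepend. Next row=LF[8]=9
  step 7: row=9, L[9]='c', prepend. Next row=LF[9]=5
  step 8: row=5, L[5]='l', prepend. Next row=LF[5]=7
  step 9: row=7, L[7]='a', prepend. Next row=LF[7]=4
  step 10: row=4, L[4]='f', prepend. Next row=LF[4]=6
Reversed output: falconA0V$

Answer: falconA0V$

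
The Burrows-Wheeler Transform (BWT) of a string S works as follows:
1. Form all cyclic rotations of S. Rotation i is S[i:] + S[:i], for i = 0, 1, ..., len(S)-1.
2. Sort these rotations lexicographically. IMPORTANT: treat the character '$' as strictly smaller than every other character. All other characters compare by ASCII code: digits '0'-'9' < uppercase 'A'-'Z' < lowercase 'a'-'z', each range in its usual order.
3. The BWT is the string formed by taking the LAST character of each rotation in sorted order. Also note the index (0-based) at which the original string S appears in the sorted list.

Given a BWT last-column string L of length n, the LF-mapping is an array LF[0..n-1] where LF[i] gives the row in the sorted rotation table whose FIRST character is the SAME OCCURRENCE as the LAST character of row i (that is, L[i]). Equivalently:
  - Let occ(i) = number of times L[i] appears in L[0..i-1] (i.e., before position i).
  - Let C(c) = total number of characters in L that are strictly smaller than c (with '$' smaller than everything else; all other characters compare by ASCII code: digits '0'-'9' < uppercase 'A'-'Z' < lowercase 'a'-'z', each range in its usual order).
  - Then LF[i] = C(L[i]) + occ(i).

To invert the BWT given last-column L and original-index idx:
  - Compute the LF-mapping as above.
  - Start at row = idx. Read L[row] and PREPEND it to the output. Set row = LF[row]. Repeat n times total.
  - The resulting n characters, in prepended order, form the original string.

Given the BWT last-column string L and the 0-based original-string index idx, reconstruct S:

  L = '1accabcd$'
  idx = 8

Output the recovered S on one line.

LF mapping: 1 2 5 6 3 4 7 8 0
Walk LF starting at row 8, prepending L[row]:
  step 1: row=8, L[8]='$', prepend. Next row=LF[8]=0
  step 2: row=0, L[0]='1', prepend. Next row=LF[0]=1
  step 3: row=1, L[1]='a', prepend. Next row=LF[1]=2
  step 4: row=2, L[2]='c', prepend. Next row=LF[2]=5
  step 5: row=5, L[5]='b', prepend. Next row=LF[5]=4
  step 6: row=4, L[4]='a', prepend. Next row=LF[4]=3
  step 7: row=3, L[3]='c', prepend. Next row=LF[3]=6
  step 8: row=6, L[6]='c', prepend. Next row=LF[6]=7
  step 9: row=7, L[7]='d', prepend. Next row=LF[7]=8
Reversed output: dccabca1$

Answer: dccabca1$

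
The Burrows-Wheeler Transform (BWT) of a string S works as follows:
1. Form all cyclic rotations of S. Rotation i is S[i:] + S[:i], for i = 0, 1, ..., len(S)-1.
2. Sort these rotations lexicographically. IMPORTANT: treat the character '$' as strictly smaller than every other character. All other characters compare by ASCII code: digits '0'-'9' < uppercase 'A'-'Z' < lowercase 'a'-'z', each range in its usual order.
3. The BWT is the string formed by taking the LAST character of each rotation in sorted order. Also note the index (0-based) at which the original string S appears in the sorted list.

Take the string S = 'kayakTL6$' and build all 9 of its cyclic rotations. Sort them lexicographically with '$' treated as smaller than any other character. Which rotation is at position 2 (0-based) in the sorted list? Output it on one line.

All 9 rotations (rotation i = S[i:]+S[:i]):
  rot[0] = kayakTL6$
  rot[1] = ayakTL6$k
  rot[2] = yakTL6$ka
  rot[3] = akTL6$kay
  rot[4] = kTL6$kaya
  rot[5] = TL6$kayak
  rot[6] = L6$kayakT
  rot[7] = 6$kayakTL
  rot[8] = $kayakTL6
Sorted (with $ < everything):
  sorted[0] = $kayakTL6
  sorted[1] = 6$kayakTL
  sorted[2] = L6$kayakT
  sorted[3] = TL6$kayak
  sorted[4] = akTL6$kay
  sorted[5] = ayakTL6$k
  sorted[6] = kTL6$kaya
  sorted[7] = kayakTL6$
  sorted[8] = yakTL6$ka
sorted[2] = L6$kayakT

Answer: L6$kayakT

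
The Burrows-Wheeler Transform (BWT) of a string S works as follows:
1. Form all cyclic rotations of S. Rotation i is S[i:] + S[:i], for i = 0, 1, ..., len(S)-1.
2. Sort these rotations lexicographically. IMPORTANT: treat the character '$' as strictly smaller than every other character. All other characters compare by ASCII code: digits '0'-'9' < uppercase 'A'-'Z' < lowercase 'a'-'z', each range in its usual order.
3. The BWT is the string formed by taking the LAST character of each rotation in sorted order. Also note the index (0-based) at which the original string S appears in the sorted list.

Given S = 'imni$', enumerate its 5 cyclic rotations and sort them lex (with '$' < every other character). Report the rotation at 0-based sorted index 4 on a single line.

Answer: ni$im

Derivation:
All 5 rotations (rotation i = S[i:]+S[:i]):
  rot[0] = imni$
  rot[1] = mni$i
  rot[2] = ni$im
  rot[3] = i$imn
  rot[4] = $imni
Sorted (with $ < everything):
  sorted[0] = $imni
  sorted[1] = i$imn
  sorted[2] = imni$
  sorted[3] = mni$i
  sorted[4] = ni$im
sorted[4] = ni$im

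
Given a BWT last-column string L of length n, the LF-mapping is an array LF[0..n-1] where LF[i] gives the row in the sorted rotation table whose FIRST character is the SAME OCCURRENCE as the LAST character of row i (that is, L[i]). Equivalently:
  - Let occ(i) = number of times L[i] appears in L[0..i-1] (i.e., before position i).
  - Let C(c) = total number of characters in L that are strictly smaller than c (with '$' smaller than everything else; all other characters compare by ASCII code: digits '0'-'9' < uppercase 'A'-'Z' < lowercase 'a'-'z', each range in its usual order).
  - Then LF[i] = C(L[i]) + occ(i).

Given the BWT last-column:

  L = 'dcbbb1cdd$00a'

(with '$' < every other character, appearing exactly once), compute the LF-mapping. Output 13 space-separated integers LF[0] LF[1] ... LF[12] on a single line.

Char counts: '$':1, '0':2, '1':1, 'a':1, 'b':3, 'c':2, 'd':3
C (first-col start): C('$')=0, C('0')=1, C('1')=3, C('a')=4, C('b')=5, C('c')=8, C('d')=10
L[0]='d': occ=0, LF[0]=C('d')+0=10+0=10
L[1]='c': occ=0, LF[1]=C('c')+0=8+0=8
L[2]='b': occ=0, LF[2]=C('b')+0=5+0=5
L[3]='b': occ=1, LF[3]=C('b')+1=5+1=6
L[4]='b': occ=2, LF[4]=C('b')+2=5+2=7
L[5]='1': occ=0, LF[5]=C('1')+0=3+0=3
L[6]='c': occ=1, LF[6]=C('c')+1=8+1=9
L[7]='d': occ=1, LF[7]=C('d')+1=10+1=11
L[8]='d': occ=2, LF[8]=C('d')+2=10+2=12
L[9]='$': occ=0, LF[9]=C('$')+0=0+0=0
L[10]='0': occ=0, LF[10]=C('0')+0=1+0=1
L[11]='0': occ=1, LF[11]=C('0')+1=1+1=2
L[12]='a': occ=0, LF[12]=C('a')+0=4+0=4

Answer: 10 8 5 6 7 3 9 11 12 0 1 2 4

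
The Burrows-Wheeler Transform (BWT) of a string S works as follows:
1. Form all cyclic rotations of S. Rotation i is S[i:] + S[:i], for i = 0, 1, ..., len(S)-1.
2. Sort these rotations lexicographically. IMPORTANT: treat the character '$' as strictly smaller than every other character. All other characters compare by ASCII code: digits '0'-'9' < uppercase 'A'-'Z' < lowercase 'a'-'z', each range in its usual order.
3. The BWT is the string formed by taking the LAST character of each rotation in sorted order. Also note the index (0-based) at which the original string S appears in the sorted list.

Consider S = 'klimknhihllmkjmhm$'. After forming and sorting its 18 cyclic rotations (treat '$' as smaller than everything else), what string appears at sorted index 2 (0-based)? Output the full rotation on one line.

All 18 rotations (rotation i = S[i:]+S[:i]):
  rot[0] = klimknhihllmkjmhm$
  rot[1] = limknhihllmkjmhm$k
  rot[2] = imknhihllmkjmhm$kl
  rot[3] = mknhihllmkjmhm$kli
  rot[4] = knhihllmkjmhm$klim
  rot[5] = nhihllmkjmhm$klimk
  rot[6] = hihllmkjmhm$klimkn
  rot[7] = ihllmkjmhm$klimknh
  rot[8] = hllmkjmhm$klimknhi
  rot[9] = llmkjmhm$klimknhih
  rot[10] = lmkjmhm$klimknhihl
  rot[11] = mkjmhm$klimknhihll
  rot[12] = kjmhm$klimknhihllm
  rot[13] = jmhm$klimknhihllmk
  rot[14] = mhm$klimknhihllmkj
  rot[15] = hm$klimknhihllmkjm
  rot[16] = m$klimknhihllmkjmh
  rot[17] = $klimknhihllmkjmhm
Sorted (with $ < everything):
  sorted[0] = $klimknhihllmkjmhm
  sorted[1] = hihllmkjmhm$klimkn
  sorted[2] = hllmkjmhm$klimknhi
  sorted[3] = hm$klimknhihllmkjm
  sorted[4] = ihllmkjmhm$klimknh
  sorted[5] = imknhihllmkjmhm$kl
  sorted[6] = jmhm$klimknhihllmk
  sorted[7] = kjmhm$klimknhihllm
  sorted[8] = klimknhihllmkjmhm$
  sorted[9] = knhihllmkjmhm$klim
  sorted[10] = limknhihllmkjmhm$k
  sorted[11] = llmkjmhm$klimknhih
  sorted[12] = lmkjmhm$klimknhihl
  sorted[13] = m$klimknhihllmkjmh
  sorted[14] = mhm$klimknhihllmkj
  sorted[15] = mkjmhm$klimknhihll
  sorted[16] = mknhihllmkjmhm$kli
  sorted[17] = nhihllmkjmhm$klimk
sorted[2] = hllmkjmhm$klimknhi

Answer: hllmkjmhm$klimknhi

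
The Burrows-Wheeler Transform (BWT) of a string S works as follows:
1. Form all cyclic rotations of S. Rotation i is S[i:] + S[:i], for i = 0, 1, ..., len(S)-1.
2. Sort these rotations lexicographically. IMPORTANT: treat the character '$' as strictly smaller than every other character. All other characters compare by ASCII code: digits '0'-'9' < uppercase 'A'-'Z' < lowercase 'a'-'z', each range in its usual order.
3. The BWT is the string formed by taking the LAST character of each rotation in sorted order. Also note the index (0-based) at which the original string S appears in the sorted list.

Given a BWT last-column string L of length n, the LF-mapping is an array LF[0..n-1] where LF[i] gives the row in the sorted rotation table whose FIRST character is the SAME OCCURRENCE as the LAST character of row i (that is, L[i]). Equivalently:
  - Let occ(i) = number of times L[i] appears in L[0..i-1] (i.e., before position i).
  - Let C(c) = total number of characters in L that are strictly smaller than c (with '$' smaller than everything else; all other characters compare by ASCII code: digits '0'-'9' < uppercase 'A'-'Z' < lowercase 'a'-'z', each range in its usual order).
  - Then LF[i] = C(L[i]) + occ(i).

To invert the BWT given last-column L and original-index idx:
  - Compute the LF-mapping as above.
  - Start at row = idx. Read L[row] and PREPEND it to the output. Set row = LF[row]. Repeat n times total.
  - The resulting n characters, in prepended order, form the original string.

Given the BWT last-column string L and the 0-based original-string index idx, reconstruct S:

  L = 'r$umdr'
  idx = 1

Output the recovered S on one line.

Answer: drumr$

Derivation:
LF mapping: 3 0 5 2 1 4
Walk LF starting at row 1, prepending L[row]:
  step 1: row=1, L[1]='$', prepend. Next row=LF[1]=0
  step 2: row=0, L[0]='r', prepend. Next row=LF[0]=3
  step 3: row=3, L[3]='m', prepend. Next row=LF[3]=2
  step 4: row=2, L[2]='u', prepend. Next row=LF[2]=5
  step 5: row=5, L[5]='r', prepend. Next row=LF[5]=4
  step 6: row=4, L[4]='d', prepend. Next row=LF[4]=1
Reversed output: drumr$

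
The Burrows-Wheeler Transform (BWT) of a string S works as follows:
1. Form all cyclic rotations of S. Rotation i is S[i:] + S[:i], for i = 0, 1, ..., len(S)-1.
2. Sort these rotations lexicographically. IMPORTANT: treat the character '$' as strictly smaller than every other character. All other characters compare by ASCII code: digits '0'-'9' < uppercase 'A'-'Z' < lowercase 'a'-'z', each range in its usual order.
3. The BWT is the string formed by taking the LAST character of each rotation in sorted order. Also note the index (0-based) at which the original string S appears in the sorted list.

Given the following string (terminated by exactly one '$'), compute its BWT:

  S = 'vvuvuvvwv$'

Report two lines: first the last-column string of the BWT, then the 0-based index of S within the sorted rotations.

All 10 rotations (rotation i = S[i:]+S[:i]):
  rot[0] = vvuvuvvwv$
  rot[1] = vuvuvvwv$v
  rot[2] = uvuvvwv$vv
  rot[3] = vuvvwv$vvu
  rot[4] = uvvwv$vvuv
  rot[5] = vvwv$vvuvu
  rot[6] = vwv$vvuvuv
  rot[7] = wv$vvuvuvv
  rot[8] = v$vvuvuvvw
  rot[9] = $vvuvuvvwv
Sorted (with $ < everything):
  sorted[0] = $vvuvuvvwv  (last char: 'v')
  sorted[1] = uvuvvwv$vv  (last char: 'v')
  sorted[2] = uvvwv$vvuv  (last char: 'v')
  sorted[3] = v$vvuvuvvw  (last char: 'w')
  sorted[4] = vuvuvvwv$v  (last char: 'v')
  sorted[5] = vuvvwv$vvu  (last char: 'u')
  sorted[6] = vvuvuvvwv$  (last char: '$')
  sorted[7] = vvwv$vvuvu  (last char: 'u')
  sorted[8] = vwv$vvuvuv  (last char: 'v')
  sorted[9] = wv$vvuvuvv  (last char: 'v')
Last column: vvvwvu$uvv
Original string S is at sorted index 6

Answer: vvvwvu$uvv
6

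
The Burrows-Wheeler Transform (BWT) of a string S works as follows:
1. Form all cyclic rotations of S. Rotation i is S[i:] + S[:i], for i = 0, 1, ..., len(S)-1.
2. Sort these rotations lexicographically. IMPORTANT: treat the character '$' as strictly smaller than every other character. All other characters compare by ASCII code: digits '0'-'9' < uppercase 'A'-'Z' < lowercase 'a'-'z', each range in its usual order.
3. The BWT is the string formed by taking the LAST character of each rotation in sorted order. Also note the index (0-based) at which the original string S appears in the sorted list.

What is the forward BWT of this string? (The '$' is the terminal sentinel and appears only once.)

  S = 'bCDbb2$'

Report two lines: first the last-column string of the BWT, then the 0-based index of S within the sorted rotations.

Answer: 2bbCb$D
5

Derivation:
All 7 rotations (rotation i = S[i:]+S[:i]):
  rot[0] = bCDbb2$
  rot[1] = CDbb2$b
  rot[2] = Dbb2$bC
  rot[3] = bb2$bCD
  rot[4] = b2$bCDb
  rot[5] = 2$bCDbb
  rot[6] = $bCDbb2
Sorted (with $ < everything):
  sorted[0] = $bCDbb2  (last char: '2')
  sorted[1] = 2$bCDbb  (last char: 'b')
  sorted[2] = CDbb2$b  (last char: 'b')
  sorted[3] = Dbb2$bC  (last char: 'C')
  sorted[4] = b2$bCDb  (last char: 'b')
  sorted[5] = bCDbb2$  (last char: '$')
  sorted[6] = bb2$bCD  (last char: 'D')
Last column: 2bbCb$D
Original string S is at sorted index 5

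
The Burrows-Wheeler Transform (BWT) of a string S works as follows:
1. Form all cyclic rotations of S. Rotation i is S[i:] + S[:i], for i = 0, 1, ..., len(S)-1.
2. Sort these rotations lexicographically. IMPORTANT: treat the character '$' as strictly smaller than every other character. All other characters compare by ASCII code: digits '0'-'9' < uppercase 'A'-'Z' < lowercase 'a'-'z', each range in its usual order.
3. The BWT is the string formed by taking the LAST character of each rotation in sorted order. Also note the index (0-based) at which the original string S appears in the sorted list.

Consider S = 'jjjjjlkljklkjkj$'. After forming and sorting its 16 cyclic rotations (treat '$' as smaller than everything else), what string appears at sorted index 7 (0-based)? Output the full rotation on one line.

Answer: jklkjkj$jjjjjlkl

Derivation:
All 16 rotations (rotation i = S[i:]+S[:i]):
  rot[0] = jjjjjlkljklkjkj$
  rot[1] = jjjjlkljklkjkj$j
  rot[2] = jjjlkljklkjkj$jj
  rot[3] = jjlkljklkjkj$jjj
  rot[4] = jlkljklkjkj$jjjj
  rot[5] = lkljklkjkj$jjjjj
  rot[6] = kljklkjkj$jjjjjl
  rot[7] = ljklkjkj$jjjjjlk
  rot[8] = jklkjkj$jjjjjlkl
  rot[9] = klkjkj$jjjjjlklj
  rot[10] = lkjkj$jjjjjlkljk
  rot[11] = kjkj$jjjjjlkljkl
  rot[12] = jkj$jjjjjlkljklk
  rot[13] = kj$jjjjjlkljklkj
  rot[14] = j$jjjjjlkljklkjk
  rot[15] = $jjjjjlkljklkjkj
Sorted (with $ < everything):
  sorted[0] = $jjjjjlkljklkjkj
  sorted[1] = j$jjjjjlkljklkjk
  sorted[2] = jjjjjlkljklkjkj$
  sorted[3] = jjjjlkljklkjkj$j
  sorted[4] = jjjlkljklkjkj$jj
  sorted[5] = jjlkljklkjkj$jjj
  sorted[6] = jkj$jjjjjlkljklk
  sorted[7] = jklkjkj$jjjjjlkl
  sorted[8] = jlkljklkjkj$jjjj
  sorted[9] = kj$jjjjjlkljklkj
  sorted[10] = kjkj$jjjjjlkljkl
  sorted[11] = kljklkjkj$jjjjjl
  sorted[12] = klkjkj$jjjjjlklj
  sorted[13] = ljklkjkj$jjjjjlk
  sorted[14] = lkjkj$jjjjjlkljk
  sorted[15] = lkljklkjkj$jjjjj
sorted[7] = jklkjkj$jjjjjlkl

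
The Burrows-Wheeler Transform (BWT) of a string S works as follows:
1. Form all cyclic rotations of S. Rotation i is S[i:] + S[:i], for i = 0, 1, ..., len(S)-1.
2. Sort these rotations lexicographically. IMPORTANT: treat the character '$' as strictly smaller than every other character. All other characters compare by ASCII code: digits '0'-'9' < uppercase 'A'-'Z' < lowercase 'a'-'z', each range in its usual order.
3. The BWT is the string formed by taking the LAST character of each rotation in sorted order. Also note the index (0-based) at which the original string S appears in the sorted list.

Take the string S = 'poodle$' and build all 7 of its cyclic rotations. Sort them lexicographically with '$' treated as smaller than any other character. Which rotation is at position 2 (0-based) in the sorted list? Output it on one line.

All 7 rotations (rotation i = S[i:]+S[:i]):
  rot[0] = poodle$
  rot[1] = oodle$p
  rot[2] = odle$po
  rot[3] = dle$poo
  rot[4] = le$pood
  rot[5] = e$poodl
  rot[6] = $poodle
Sorted (with $ < everything):
  sorted[0] = $poodle
  sorted[1] = dle$poo
  sorted[2] = e$poodl
  sorted[3] = le$pood
  sorted[4] = odle$po
  sorted[5] = oodle$p
  sorted[6] = poodle$
sorted[2] = e$poodl

Answer: e$poodl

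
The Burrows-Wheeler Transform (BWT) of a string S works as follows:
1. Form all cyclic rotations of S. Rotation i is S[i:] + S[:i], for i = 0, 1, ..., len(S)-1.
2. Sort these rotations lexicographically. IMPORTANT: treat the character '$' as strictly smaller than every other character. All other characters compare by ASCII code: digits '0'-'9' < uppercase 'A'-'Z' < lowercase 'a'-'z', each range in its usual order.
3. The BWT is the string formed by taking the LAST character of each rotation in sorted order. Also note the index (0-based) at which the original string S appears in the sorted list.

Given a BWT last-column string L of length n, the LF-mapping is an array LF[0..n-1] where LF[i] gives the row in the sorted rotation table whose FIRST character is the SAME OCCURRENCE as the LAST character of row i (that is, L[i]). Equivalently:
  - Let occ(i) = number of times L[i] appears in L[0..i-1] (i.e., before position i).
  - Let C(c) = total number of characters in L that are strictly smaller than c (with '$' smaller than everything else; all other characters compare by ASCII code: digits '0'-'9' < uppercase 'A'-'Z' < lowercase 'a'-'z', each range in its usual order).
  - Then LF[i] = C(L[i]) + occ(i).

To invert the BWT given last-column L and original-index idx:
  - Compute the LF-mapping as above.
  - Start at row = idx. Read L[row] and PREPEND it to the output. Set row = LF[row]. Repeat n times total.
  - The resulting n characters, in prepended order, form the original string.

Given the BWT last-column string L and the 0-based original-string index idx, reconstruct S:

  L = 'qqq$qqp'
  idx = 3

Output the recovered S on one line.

Answer: qpqqqq$

Derivation:
LF mapping: 2 3 4 0 5 6 1
Walk LF starting at row 3, prepending L[row]:
  step 1: row=3, L[3]='$', prepend. Next row=LF[3]=0
  step 2: row=0, L[0]='q', prepend. Next row=LF[0]=2
  step 3: row=2, L[2]='q', prepend. Next row=LF[2]=4
  step 4: row=4, L[4]='q', prepend. Next row=LF[4]=5
  step 5: row=5, L[5]='q', prepend. Next row=LF[5]=6
  step 6: row=6, L[6]='p', prepend. Next row=LF[6]=1
  step 7: row=1, L[1]='q', prepend. Next row=LF[1]=3
Reversed output: qpqqqq$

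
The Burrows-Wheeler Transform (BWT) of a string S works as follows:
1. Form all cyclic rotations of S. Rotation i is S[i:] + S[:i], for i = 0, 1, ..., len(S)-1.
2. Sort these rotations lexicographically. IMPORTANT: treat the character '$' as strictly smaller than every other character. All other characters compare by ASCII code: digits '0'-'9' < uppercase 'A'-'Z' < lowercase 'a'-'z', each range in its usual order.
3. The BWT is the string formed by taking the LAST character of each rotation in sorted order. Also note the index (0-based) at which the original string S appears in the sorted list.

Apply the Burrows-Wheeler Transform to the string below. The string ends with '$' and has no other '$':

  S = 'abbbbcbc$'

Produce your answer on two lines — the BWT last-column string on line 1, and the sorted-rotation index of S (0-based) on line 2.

All 9 rotations (rotation i = S[i:]+S[:i]):
  rot[0] = abbbbcbc$
  rot[1] = bbbbcbc$a
  rot[2] = bbbcbc$ab
  rot[3] = bbcbc$abb
  rot[4] = bcbc$abbb
  rot[5] = cbc$abbbb
  rot[6] = bc$abbbbc
  rot[7] = c$abbbbcb
  rot[8] = $abbbbcbc
Sorted (with $ < everything):
  sorted[0] = $abbbbcbc  (last char: 'c')
  sorted[1] = abbbbcbc$  (last char: '$')
  sorted[2] = bbbbcbc$a  (last char: 'a')
  sorted[3] = bbbcbc$ab  (last char: 'b')
  sorted[4] = bbcbc$abb  (last char: 'b')
  sorted[5] = bc$abbbbc  (last char: 'c')
  sorted[6] = bcbc$abbb  (last char: 'b')
  sorted[7] = c$abbbbcb  (last char: 'b')
  sorted[8] = cbc$abbbb  (last char: 'b')
Last column: c$abbcbbb
Original string S is at sorted index 1

Answer: c$abbcbbb
1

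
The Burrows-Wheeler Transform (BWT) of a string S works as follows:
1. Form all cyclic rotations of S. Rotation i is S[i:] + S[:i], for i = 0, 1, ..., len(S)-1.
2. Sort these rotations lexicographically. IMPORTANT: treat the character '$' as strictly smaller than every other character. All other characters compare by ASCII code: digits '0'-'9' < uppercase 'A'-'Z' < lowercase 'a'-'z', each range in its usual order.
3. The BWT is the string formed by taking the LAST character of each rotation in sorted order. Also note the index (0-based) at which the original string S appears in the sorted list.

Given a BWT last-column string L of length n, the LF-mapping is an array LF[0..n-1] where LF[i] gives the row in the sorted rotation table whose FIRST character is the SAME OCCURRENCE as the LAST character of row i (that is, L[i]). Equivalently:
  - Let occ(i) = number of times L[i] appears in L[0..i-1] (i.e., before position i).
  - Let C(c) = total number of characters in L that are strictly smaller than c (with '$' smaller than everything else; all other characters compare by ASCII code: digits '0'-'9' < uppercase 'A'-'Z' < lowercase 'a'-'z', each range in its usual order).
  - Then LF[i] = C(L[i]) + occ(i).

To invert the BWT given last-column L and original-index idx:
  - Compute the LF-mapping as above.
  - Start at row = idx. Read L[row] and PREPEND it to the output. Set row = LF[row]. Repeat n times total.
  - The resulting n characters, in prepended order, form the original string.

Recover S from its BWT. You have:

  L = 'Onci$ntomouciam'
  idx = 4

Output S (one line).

Answer: communicationO$

Derivation:
LF mapping: 1 9 3 5 0 10 13 11 7 12 14 4 6 2 8
Walk LF starting at row 4, prepending L[row]:
  step 1: row=4, L[4]='$', prepend. Next row=LF[4]=0
  step 2: row=0, L[0]='O', prepend. Next row=LF[0]=1
  step 3: row=1, L[1]='n', prepend. Next row=LF[1]=9
  step 4: row=9, L[9]='o', prepend. Next row=LF[9]=12
  step 5: row=12, L[12]='i', prepend. Next row=LF[12]=6
  step 6: row=6, L[6]='t', prepend. Next row=LF[6]=13
  step 7: row=13, L[13]='a', prepend. Next row=LF[13]=2
  step 8: row=2, L[2]='c', prepend. Next row=LF[2]=3
  step 9: row=3, L[3]='i', prepend. Next row=LF[3]=5
  step 10: row=5, L[5]='n', prepend. Next row=LF[5]=10
  step 11: row=10, L[10]='u', prepend. Next row=LF[10]=14
  step 12: row=14, L[14]='m', prepend. Next row=LF[14]=8
  step 13: row=8, L[8]='m', prepend. Next row=LF[8]=7
  step 14: row=7, L[7]='o', prepend. Next row=LF[7]=11
  step 15: row=11, L[11]='c', prepend. Next row=LF[11]=4
Reversed output: communicationO$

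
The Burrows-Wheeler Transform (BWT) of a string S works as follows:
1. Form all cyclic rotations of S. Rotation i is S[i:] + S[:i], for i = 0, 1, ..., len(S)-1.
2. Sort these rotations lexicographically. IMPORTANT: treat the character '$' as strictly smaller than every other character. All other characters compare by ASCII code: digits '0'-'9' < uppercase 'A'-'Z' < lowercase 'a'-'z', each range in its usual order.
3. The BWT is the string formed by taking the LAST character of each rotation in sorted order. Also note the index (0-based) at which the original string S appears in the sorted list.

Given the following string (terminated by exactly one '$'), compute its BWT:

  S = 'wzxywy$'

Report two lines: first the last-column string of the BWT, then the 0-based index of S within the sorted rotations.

All 7 rotations (rotation i = S[i:]+S[:i]):
  rot[0] = wzxywy$
  rot[1] = zxywy$w
  rot[2] = xywy$wz
  rot[3] = ywy$wzx
  rot[4] = wy$wzxy
  rot[5] = y$wzxyw
  rot[6] = $wzxywy
Sorted (with $ < everything):
  sorted[0] = $wzxywy  (last char: 'y')
  sorted[1] = wy$wzxy  (last char: 'y')
  sorted[2] = wzxywy$  (last char: '$')
  sorted[3] = xywy$wz  (last char: 'z')
  sorted[4] = y$wzxyw  (last char: 'w')
  sorted[5] = ywy$wzx  (last char: 'x')
  sorted[6] = zxywy$w  (last char: 'w')
Last column: yy$zwxw
Original string S is at sorted index 2

Answer: yy$zwxw
2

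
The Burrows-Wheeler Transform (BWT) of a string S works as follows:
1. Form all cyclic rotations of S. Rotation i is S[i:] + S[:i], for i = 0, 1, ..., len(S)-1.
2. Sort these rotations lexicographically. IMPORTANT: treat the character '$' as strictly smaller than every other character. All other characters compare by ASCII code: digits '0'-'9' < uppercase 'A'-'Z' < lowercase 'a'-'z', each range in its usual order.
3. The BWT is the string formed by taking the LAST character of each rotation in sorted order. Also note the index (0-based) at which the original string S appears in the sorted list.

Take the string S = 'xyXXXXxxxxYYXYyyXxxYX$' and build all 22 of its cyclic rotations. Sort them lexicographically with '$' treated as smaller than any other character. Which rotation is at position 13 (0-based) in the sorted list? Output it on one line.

All 22 rotations (rotation i = S[i:]+S[:i]):
  rot[0] = xyXXXXxxxxYYXYyyXxxYX$
  rot[1] = yXXXXxxxxYYXYyyXxxYX$x
  rot[2] = XXXXxxxxYYXYyyXxxYX$xy
  rot[3] = XXXxxxxYYXYyyXxxYX$xyX
  rot[4] = XXxxxxYYXYyyXxxYX$xyXX
  rot[5] = XxxxxYYXYyyXxxYX$xyXXX
  rot[6] = xxxxYYXYyyXxxYX$xyXXXX
  rot[7] = xxxYYXYyyXxxYX$xyXXXXx
  rot[8] = xxYYXYyyXxxYX$xyXXXXxx
  rot[9] = xYYXYyyXxxYX$xyXXXXxxx
  rot[10] = YYXYyyXxxYX$xyXXXXxxxx
  rot[11] = YXYyyXxxYX$xyXXXXxxxxY
  rot[12] = XYyyXxxYX$xyXXXXxxxxYY
  rot[13] = YyyXxxYX$xyXXXXxxxxYYX
  rot[14] = yyXxxYX$xyXXXXxxxxYYXY
  rot[15] = yXxxYX$xyXXXXxxxxYYXYy
  rot[16] = XxxYX$xyXXXXxxxxYYXYyy
  rot[17] = xxYX$xyXXXXxxxxYYXYyyX
  rot[18] = xYX$xyXXXXxxxxYYXYyyXx
  rot[19] = YX$xyXXXXxxxxYYXYyyXxx
  rot[20] = X$xyXXXXxxxxYYXYyyXxxY
  rot[21] = $xyXXXXxxxxYYXYyyXxxYX
Sorted (with $ < everything):
  sorted[0] = $xyXXXXxxxxYYXYyyXxxYX
  sorted[1] = X$xyXXXXxxxxYYXYyyXxxY
  sorted[2] = XXXXxxxxYYXYyyXxxYX$xy
  sorted[3] = XXXxxxxYYXYyyXxxYX$xyX
  sorted[4] = XXxxxxYYXYyyXxxYX$xyXX
  sorted[5] = XYyyXxxYX$xyXXXXxxxxYY
  sorted[6] = XxxYX$xyXXXXxxxxYYXYyy
  sorted[7] = XxxxxYYXYyyXxxYX$xyXXX
  sorted[8] = YX$xyXXXXxxxxYYXYyyXxx
  sorted[9] = YXYyyXxxYX$xyXXXXxxxxY
  sorted[10] = YYXYyyXxxYX$xyXXXXxxxx
  sorted[11] = YyyXxxYX$xyXXXXxxxxYYX
  sorted[12] = xYX$xyXXXXxxxxYYXYyyXx
  sorted[13] = xYYXYyyXxxYX$xyXXXXxxx
  sorted[14] = xxYX$xyXXXXxxxxYYXYyyX
  sorted[15] = xxYYXYyyXxxYX$xyXXXXxx
  sorted[16] = xxxYYXYyyXxxYX$xyXXXXx
  sorted[17] = xxxxYYXYyyXxxYX$xyXXXX
  sorted[18] = xyXXXXxxxxYYXYyyXxxYX$
  sorted[19] = yXXXXxxxxYYXYyyXxxYX$x
  sorted[20] = yXxxYX$xyXXXXxxxxYYXYy
  sorted[21] = yyXxxYX$xyXXXXxxxxYYXY
sorted[13] = xYYXYyyXxxYX$xyXXXXxxx

Answer: xYYXYyyXxxYX$xyXXXXxxx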